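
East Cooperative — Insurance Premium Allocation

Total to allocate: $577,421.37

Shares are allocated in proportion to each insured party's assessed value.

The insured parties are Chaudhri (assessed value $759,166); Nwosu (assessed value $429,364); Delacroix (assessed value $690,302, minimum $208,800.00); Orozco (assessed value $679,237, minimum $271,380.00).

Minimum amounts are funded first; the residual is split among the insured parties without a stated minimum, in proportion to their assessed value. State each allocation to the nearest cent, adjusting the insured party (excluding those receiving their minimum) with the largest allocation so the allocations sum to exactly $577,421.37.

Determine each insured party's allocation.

Guaranteed amounts: Delacroix $208,800.00; Orozco $271,380.00. Residual $97,241.37.
Residual split over remaining assessed value 1,188,530: Chaudhri 62,112.3084 → $62,112.31; Nwosu 35,129.0616 → $35,129.06.

Chaudhri: $62,112.31; Nwosu: $35,129.06; Delacroix: $208,800.00; Orozco: $271,380.00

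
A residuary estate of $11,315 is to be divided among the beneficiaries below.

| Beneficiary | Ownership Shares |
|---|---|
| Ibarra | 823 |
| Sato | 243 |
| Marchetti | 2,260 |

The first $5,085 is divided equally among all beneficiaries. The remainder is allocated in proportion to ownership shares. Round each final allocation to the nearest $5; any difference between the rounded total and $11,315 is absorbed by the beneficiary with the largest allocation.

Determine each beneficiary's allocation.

Ibarra: $3,235 · Sato: $2,150 · Marchetti: $5,930

First tranche $5,085 split equally: $1,695 each.
Remainder $6,230 by ownership shares (total 3,326): Ibarra 1,541.58 → $1,540; Sato 455.17 → $455; Marchetti 4,233.25 → $4,235.
Totals: Ibarra $1,695 + $1,540 = $3,235; Sato $1,695 + $455 = $2,150; Marchetti $1,695 + $4,235 = $5,930.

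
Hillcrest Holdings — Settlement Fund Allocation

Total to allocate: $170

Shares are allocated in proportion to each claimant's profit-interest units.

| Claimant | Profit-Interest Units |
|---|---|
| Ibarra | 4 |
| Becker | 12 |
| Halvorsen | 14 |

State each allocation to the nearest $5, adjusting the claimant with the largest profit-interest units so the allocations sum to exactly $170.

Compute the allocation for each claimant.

Combined profit-interest units = 30.
Proportional shares: Ibarra 4/30 × $170 = 22.67; Becker 12/30 × $170 = 68.00; Halvorsen 14/30 × $170 = 79.33.
At nearest $5: Ibarra $25; Becker $70; Halvorsen $80. Sum = $175.
Difference $170 − $175 = −$5 applied to largest profit-interest units (Halvorsen): Halvorsen becomes $75.

Ibarra: $25; Becker: $70; Halvorsen: $75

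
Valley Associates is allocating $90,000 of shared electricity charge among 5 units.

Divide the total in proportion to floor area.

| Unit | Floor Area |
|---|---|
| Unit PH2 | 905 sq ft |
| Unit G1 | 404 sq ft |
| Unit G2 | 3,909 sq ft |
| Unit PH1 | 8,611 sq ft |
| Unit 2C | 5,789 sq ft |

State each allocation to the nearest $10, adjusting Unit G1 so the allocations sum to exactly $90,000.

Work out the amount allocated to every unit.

Unit PH2: $4,150; Unit G1: $1,860; Unit G2: $17,930; Unit PH1: $39,500; Unit 2C: $26,560

Sum of floor area: 19,618.
Proportional shares: Unit PH2 905/19,618 × $90,000 = 4,151.80; Unit G1 404/19,618 × $90,000 = 1,853.40; Unit G2 3,909/19,618 × $90,000 = 17,933.02; Unit PH1 8,611/19,618 × $90,000 = 39,504.03; Unit 2C 5,789/19,618 × $90,000 = 26,557.75.
At nearest $10: Unit PH2 $4,150; Unit G1 $1,850; Unit G2 $17,930; Unit PH1 $39,500; Unit 2C $26,560. Sum = $89,990.
Difference $90,000 − $89,990 = +$10 applied to Unit G1: Unit G1 becomes $1,860.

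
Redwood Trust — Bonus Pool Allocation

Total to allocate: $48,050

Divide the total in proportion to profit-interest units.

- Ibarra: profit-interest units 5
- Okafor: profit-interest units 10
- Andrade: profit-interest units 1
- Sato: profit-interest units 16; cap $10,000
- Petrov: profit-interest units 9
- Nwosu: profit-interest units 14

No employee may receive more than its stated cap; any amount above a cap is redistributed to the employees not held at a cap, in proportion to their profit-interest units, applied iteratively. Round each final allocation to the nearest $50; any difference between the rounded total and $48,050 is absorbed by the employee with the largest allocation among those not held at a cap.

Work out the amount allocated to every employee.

Total profit-interest units = 55.
Proportional shares (ignoring caps): Ibarra 4,368.18; Okafor 8,736.36; Andrade 873.64; Sato 13,978.18; Petrov 7,862.73; Nwosu 12,230.91.
Cap binds for Sato ($10,000); balance $38,050 reallocated over remaining profit-interest units 39.
Remaining shares: Ibarra 4,878.21 → $4,900; Okafor 9,756.41 → $9,750; Andrade 975.64 → $1,000; Petrov 8,780.77 → $8,800; Nwosu 13,658.97 → $13,650.
Rounding difference −$50 applied to Nwosu → $13,600.

Ibarra: $4,900; Okafor: $9,750; Andrade: $1,000; Sato: $10,000; Petrov: $8,800; Nwosu: $13,600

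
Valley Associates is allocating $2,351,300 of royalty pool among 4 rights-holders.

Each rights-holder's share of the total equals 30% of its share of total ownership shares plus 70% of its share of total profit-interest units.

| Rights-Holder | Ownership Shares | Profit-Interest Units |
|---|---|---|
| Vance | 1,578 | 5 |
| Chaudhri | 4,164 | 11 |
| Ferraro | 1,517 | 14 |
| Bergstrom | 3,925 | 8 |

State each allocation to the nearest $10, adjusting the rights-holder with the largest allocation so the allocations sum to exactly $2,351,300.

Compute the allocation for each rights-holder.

Ownership shares total 11,184; profit-interest units total 38.
Combined weights (30% ownership shares + 70% profit-interest units): Vance 0.1344; Chaudhri 0.3143; Ferraro 0.2986; Bergstrom 0.2527.
Proportional shares: Vance 316,093.70; Chaudhri 739,076.74; Ferraro 702,067.14; Bergstrom 594,062.42.
Rounded to nearest $10: Vance $316,090; Chaudhri $739,080; Ferraro $702,070; Bergstrom $594,060. Sum = $2,351,300.
Rounded total matches; no reconciliation needed.

Vance: $316,090; Chaudhri: $739,080; Ferraro: $702,070; Bergstrom: $594,060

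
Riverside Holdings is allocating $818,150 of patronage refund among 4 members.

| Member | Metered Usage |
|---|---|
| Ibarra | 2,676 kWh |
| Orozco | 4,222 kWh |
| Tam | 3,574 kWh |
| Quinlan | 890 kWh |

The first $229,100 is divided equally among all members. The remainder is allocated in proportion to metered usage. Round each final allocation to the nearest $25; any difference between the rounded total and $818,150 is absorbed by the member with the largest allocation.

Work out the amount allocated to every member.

Equal tier: $229,100 ÷ 4 = $57,275 apiece.
Remainder $589,050 by metered usage (total 11,362): Ibarra 138,734.18 → $138,725; Orozco 218,884.80 → $218,875; Tam 185,289.98 → $185,300; Quinlan 46,141.04 → $46,150.
Totals: Ibarra $57,275 + $138,725 = $196,000; Orozco $57,275 + $218,875 = $276,150; Tam $57,275 + $185,300 = $242,575; Quinlan $57,275 + $46,150 = $103,425.

Ibarra: $196,000; Orozco: $276,150; Tam: $242,575; Quinlan: $103,425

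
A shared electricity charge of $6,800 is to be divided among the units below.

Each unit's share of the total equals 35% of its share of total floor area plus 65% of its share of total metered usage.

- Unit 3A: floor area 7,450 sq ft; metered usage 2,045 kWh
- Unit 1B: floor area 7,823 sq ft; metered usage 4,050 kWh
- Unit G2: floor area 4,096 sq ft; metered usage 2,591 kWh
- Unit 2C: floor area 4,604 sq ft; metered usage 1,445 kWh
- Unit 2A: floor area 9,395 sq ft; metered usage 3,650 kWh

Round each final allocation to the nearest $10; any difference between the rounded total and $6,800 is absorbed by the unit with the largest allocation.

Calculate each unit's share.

Floor area total 33,368; metered usage total 13,781.
Combined weights (35% floor area + 65% metered usage): Unit 3A 0.1746; Unit 1B 0.2731; Unit G2 0.1652; Unit 2C 0.1164; Unit 2A 0.2707.
Proportional shares: Unit 3A 1,187.27; Unit 1B 1,856.94; Unit G2 1,123.17; Unit 2C 791.84; Unit 2A 1,840.78.
After rounding ($10): Unit 3A $1,190; Unit 1B $1,860; Unit G2 $1,120; Unit 2C $790; Unit 2A $1,840. Sum = $6,800.
Sum already equals the total — no adjustment.

Unit 3A: $1,190 · Unit 1B: $1,860 · Unit G2: $1,120 · Unit 2C: $790 · Unit 2A: $1,840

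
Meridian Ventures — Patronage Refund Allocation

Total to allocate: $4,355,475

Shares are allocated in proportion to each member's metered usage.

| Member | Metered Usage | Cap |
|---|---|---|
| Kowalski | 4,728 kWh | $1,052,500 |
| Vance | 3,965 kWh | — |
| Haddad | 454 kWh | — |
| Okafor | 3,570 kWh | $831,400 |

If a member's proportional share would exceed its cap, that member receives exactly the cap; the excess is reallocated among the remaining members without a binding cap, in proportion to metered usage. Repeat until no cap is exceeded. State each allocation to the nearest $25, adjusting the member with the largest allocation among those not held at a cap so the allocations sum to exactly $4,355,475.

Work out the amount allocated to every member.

Kowalski: $1,052,500; Vance: $2,217,650; Haddad: $253,925; Okafor: $831,400

Sum of metered usage: 12,717.
Proportional shares (ignoring caps): Kowalski 1,619,303.75; Vance 1,357,982.10; Haddad 155,491.52; Okafor 1,222,697.63.
Held at cap: Kowalski ($1,052,500), Okafor ($831,400); remaining pool $2,471,575 reallocated over remaining metered usage 4,419.
Redistributed shares: Vance 2,217,649.89 → $2,217,650; Haddad 253,925.11 → $253,925.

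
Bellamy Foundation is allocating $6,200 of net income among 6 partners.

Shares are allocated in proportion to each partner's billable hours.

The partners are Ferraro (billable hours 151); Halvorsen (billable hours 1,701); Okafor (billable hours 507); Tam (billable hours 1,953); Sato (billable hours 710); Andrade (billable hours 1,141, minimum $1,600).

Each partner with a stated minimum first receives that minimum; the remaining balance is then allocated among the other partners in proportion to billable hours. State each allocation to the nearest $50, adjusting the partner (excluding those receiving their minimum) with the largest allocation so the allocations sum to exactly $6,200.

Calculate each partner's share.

Guaranteed amounts: Andrade $1,600. Remaining pool $4,600.
Remaining pool split over remaining billable hours 5,022: Ferraro 138.31 → $150; Halvorsen 1,558.06 → $1,550; Okafor 464.40 → $450; Tam 1,788.89 → $1,800; Sato 650.34 → $650.

Ferraro: $150; Halvorsen: $1,550; Okafor: $450; Tam: $1,800; Sato: $650; Andrade: $1,600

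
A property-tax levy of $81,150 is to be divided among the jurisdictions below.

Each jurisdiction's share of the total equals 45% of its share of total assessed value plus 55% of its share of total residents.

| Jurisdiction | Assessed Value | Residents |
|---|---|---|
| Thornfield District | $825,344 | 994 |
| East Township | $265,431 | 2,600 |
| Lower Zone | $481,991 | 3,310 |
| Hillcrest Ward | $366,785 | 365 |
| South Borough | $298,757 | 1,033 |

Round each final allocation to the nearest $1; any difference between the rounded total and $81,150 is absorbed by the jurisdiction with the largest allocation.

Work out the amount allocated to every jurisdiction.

Thornfield District: $18,809; East Township: $18,308; Lower Zone: $25,659; Hillcrest Ward: $7,946; South Borough: $10,428

Assessed value total 2,238,308; residents total 8,302.
Blended shares (45% assessed value + 55% residents): Thornfield District 0.2318; East Township 0.2256; Lower Zone 0.3162; Hillcrest Ward 0.0979; South Borough 0.1285.
Raw shares: Thornfield District 18,809.16; East Township 18,308.34; Lower Zone 25,658.51; Hillcrest Ward 7,946.30; South Borough 10,427.68.
After rounding ($1): Thornfield District $18,809; East Township $18,308; Lower Zone $25,659; Hillcrest Ward $7,946; South Borough $10,428. Sum = $81,150.
No rounding difference to absorb.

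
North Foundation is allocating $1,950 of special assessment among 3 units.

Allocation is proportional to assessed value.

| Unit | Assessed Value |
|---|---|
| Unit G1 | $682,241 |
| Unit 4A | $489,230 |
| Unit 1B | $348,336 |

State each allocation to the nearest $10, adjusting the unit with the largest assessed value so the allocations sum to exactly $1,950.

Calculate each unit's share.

Total assessed value = 1,519,807.
Proportional shares: Unit G1 682,241/1,519,807 × $1,950 = 875.35; Unit 4A 489,230/1,519,807 × $1,950 = 627.71; Unit 1B 348,336/1,519,807 × $1,950 = 446.94.
Rounded to nearest $10: Unit G1 $880; Unit 4A $630; Unit 1B $450. Sum = $1,960.
Difference $1,950 − $1,960 = −$10 applied to largest assessed value (Unit G1): Unit G1 becomes $870.

Unit G1: $870 | Unit 4A: $630 | Unit 1B: $450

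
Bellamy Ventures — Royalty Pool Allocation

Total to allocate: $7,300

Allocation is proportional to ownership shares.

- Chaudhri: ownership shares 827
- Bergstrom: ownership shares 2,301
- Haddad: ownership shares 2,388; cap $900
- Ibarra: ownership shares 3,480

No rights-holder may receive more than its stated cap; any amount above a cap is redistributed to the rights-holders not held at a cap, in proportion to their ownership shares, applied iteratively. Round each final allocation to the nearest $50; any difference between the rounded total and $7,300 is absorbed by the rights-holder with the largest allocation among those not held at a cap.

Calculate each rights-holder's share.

Chaudhri: $800 · Bergstrom: $2,250 · Haddad: $900 · Ibarra: $3,350

Ownership shares total: 8,996.
Unconstrained shares: Chaudhri 671.09; Bergstrom 1,867.20; Haddad 1,937.79; Ibarra 2,823.92.
Cap binds for Haddad ($900); balance $6,400 reallocated over remaining ownership shares 6,608.
Redistributed shares: Chaudhri 800.97 → $800; Bergstrom 2,228.57 → $2,250; Ibarra 3,370.46 → $3,350.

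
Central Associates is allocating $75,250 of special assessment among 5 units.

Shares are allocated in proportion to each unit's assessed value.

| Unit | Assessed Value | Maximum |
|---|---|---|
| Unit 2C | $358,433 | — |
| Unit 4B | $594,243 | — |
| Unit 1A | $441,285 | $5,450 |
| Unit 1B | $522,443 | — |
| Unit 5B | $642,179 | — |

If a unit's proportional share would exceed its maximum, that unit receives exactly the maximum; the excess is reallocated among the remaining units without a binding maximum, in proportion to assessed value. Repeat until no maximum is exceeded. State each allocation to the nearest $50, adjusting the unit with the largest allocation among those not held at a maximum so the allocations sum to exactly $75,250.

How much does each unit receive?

Combined assessed value = 2,558,583.
Unconstrained shares: Unit 2C 10,541.81; Unit 4B 17,477.17; Unit 1A 12,978.55; Unit 1B 15,365.47; Unit 5B 18,887.00.
Cap binds for Unit 1A ($5,450); remaining pool $69,800 reallocated over remaining assessed value 2,117,298.
Redistributed shares: Unit 2C 11,816.30 → $11,800; Unit 4B 19,590.14 → $19,600; Unit 1B 17,223.14 → $17,200; Unit 5B 21,170.42 → $21,150.
Rounding difference +$50 applied to Unit 5B → $21,200.

Unit 2C: $11,800 · Unit 4B: $19,600 · Unit 1A: $5,450 · Unit 1B: $17,200 · Unit 5B: $21,200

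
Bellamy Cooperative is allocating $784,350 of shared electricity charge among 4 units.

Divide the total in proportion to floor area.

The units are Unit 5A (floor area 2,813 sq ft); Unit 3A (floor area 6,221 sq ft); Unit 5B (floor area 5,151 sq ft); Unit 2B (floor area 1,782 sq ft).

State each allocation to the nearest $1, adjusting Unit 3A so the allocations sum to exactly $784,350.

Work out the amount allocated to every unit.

Sum of floor area: 15,967.
Pro-rata amounts: Unit 5A 2,813/15,967 × $784,350 = 138,183.54; Unit 3A 6,221/15,967 × $784,350 = 305,595.37; Unit 5B 5,151/15,967 × $784,350 = 253,033.56; Unit 2B 1,782/15,967 × $784,350 = 87,537.53.
At nearest $1: Unit 5A $138,184; Unit 3A $305,595; Unit 5B $253,034; Unit 2B $87,538. Sum = $784,351.
Difference $784,350 − $784,351 = −$1 applied to Unit 3A: Unit 3A becomes $305,594.

Unit 5A: $138,184 | Unit 3A: $305,594 | Unit 5B: $253,034 | Unit 2B: $87,538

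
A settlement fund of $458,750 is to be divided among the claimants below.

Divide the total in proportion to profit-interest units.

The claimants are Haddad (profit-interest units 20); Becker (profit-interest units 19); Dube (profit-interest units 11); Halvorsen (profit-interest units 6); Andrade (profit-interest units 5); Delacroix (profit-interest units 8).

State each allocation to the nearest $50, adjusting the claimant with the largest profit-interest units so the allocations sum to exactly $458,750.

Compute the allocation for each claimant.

Haddad: $132,950 · Becker: $126,300 · Dube: $73,150 · Halvorsen: $39,900 · Andrade: $33,250 · Delacroix: $53,200

Sum of profit-interest units: 20 + 19 + 11 + 6 + 5 + 8 = 69.
Pro-rata amounts: Haddad 132,971.01; Becker 126,322.46; Dube 73,134.06; Halvorsen 39,891.30; Andrade 33,242.75; Delacroix 53,188.41.
After rounding ($50): Haddad $132,950; Becker $126,300; Dube $73,150; Halvorsen $39,900; Andrade $33,250; Delacroix $53,200. Sum = $458,750.
Rounded total matches; no reconciliation needed.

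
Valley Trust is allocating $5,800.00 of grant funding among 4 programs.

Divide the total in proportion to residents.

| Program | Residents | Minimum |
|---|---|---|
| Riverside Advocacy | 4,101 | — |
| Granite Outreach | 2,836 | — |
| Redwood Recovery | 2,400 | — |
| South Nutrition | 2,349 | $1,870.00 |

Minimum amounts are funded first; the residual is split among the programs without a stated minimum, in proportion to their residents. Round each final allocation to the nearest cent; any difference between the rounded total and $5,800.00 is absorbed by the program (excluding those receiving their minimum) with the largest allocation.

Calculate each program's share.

Riverside Advocacy: $1,726.14 · Granite Outreach: $1,193.69 · Redwood Recovery: $1,010.17 · South Nutrition: $1,870.00

Minimums first: South Nutrition $1,870.00. Residual $3,930.00.
Residual split over remaining residents 9,337: Riverside Advocacy 1,726.1358 → $1,726.14; Granite Outreach 1,193.6896 → $1,193.69; Redwood Recovery 1,010.1746 → $1,010.17.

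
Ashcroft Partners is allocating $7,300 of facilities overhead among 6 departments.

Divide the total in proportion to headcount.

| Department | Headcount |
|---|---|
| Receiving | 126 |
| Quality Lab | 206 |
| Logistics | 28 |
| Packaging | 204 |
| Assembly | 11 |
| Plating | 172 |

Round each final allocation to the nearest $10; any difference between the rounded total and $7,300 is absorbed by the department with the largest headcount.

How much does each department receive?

Total headcount = 747.
Raw shares: Receiving 126/747 × $7,300 = 1,231.33; Quality Lab 206/747 × $7,300 = 2,013.12; Logistics 28/747 × $7,300 = 273.63; Packaging 204/747 × $7,300 = 1,993.57; Assembly 11/747 × $7,300 = 107.50; Plating 172/747 × $7,300 = 1,680.86.
At nearest $10: Receiving $1,230; Quality Lab $2,010; Logistics $270; Packaging $1,990; Assembly $110; Plating $1,680. Sum = $7,290.
Difference $7,300 − $7,290 = +$10 applied to largest headcount (Quality Lab): Quality Lab becomes $2,020.

Receiving: $1,230 · Quality Lab: $2,020 · Logistics: $270 · Packaging: $1,990 · Assembly: $110 · Plating: $1,680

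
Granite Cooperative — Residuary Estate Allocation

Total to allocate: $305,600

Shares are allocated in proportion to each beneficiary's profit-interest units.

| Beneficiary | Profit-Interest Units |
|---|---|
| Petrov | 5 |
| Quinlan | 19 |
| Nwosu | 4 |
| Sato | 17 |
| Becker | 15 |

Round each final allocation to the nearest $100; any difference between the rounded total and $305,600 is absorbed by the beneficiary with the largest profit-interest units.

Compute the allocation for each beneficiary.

Sum of profit-interest units: 60.
Pro-rata amounts: Petrov 5/60 × $305,600 = 25,466.67; Quinlan 19/60 × $305,600 = 96,773.33; Nwosu 4/60 × $305,600 = 20,373.33; Sato 17/60 × $305,600 = 86,586.67; Becker 15/60 × $305,600 = 76,400.00.
Rounded to nearest $100: Petrov $25,500; Quinlan $96,800; Nwosu $20,400; Sato $86,600; Becker $76,400. Sum = $305,700.
Difference $305,600 − $305,700 = −$100 applied to largest profit-interest units (Quinlan): Quinlan becomes $96,700.

Petrov: $25,500; Quinlan: $96,700; Nwosu: $20,400; Sato: $86,600; Becker: $76,400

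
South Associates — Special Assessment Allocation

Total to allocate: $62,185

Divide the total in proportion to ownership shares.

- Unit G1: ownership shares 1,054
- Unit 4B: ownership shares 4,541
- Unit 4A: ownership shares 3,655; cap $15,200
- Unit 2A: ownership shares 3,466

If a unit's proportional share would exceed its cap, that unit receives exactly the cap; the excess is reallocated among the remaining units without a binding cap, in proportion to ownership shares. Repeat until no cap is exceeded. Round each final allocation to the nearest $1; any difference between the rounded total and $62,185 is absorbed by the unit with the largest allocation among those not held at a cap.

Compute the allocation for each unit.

Sum of ownership shares: 12,716.
Unconstrained shares: Unit G1 5,154.37; Unit 4B 22,206.83; Unit 4A 17,874.03; Unit 2A 16,949.76.
Capped: Unit 4A ($15,200); residual $46,985 reallocated over remaining ownership shares 9,061.
Shares after redistribution: Unit G1 5,465.42 → $5,465; Unit 4B 23,546.95 → $23,547; Unit 2A 17,972.63 → $17,973.

Unit G1: $5,465 · Unit 4B: $23,547 · Unit 4A: $15,200 · Unit 2A: $17,973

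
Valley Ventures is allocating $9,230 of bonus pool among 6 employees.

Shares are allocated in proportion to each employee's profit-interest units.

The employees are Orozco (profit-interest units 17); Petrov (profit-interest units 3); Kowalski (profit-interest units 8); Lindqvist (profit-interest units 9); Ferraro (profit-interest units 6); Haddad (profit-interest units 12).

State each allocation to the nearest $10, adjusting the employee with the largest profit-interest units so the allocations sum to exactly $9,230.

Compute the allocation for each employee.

Sum of profit-interest units: 55.
Unrounded shares: Orozco 17/55 × $9,230 = 2,852.91; Petrov 3/55 × $9,230 = 503.45; Kowalski 8/55 × $9,230 = 1,342.55; Lindqvist 9/55 × $9,230 = 1,510.36; Ferraro 6/55 × $9,230 = 1,006.91; Haddad 12/55 × $9,230 = 2,013.82.
Rounded to nearest $10: Orozco $2,850; Petrov $500; Kowalski $1,340; Lindqvist $1,510; Ferraro $1,010; Haddad $2,010. Sum = $9,220.
Difference $9,230 − $9,220 = +$10 applied to largest profit-interest units (Orozco): Orozco becomes $2,860.

Orozco: $2,860 | Petrov: $500 | Kowalski: $1,340 | Lindqvist: $1,510 | Ferraro: $1,010 | Haddad: $2,010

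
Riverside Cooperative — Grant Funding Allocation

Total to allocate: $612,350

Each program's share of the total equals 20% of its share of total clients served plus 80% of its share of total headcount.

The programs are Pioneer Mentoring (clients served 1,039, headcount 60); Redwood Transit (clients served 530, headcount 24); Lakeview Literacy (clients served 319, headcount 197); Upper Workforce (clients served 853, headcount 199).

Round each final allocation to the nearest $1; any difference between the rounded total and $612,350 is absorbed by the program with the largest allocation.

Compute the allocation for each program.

Pioneer Mentoring: $107,658 · Redwood Transit: $48,175 · Lakeview Literacy: $215,308 · Upper Workforce: $241,209

Totals — clients served 2,741, headcount 480.
Combined weights (20% clients served + 80% headcount): Pioneer Mentoring 0.1758; Redwood Transit 0.0787; Lakeview Literacy 0.3516; Upper Workforce 0.3939.
Unrounded shares: Pioneer Mentoring 107,658.32; Redwood Transit 48,174.81; Lakeview Literacy 215,308.08; Upper Workforce 241,208.78.
After rounding ($1): Pioneer Mentoring $107,658; Redwood Transit $48,175; Lakeview Literacy $215,308; Upper Workforce $241,209. Sum = $612,350.
No rounding difference to absorb.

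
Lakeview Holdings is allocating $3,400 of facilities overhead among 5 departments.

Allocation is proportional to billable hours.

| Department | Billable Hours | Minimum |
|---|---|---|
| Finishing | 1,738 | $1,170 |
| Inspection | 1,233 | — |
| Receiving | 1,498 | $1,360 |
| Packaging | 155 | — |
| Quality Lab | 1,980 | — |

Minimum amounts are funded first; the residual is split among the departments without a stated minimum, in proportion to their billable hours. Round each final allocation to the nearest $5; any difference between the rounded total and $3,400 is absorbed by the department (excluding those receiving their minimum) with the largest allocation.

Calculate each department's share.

Fund the minimums — Finishing $1,170; Receiving $1,360. Remaining pool $870.
Remaining pool split over remaining billable hours 3,368: Inspection 318.50 → $320; Packaging 40.04 → $40; Quality Lab 511.46 → $510.

Finishing: $1,170; Inspection: $320; Receiving: $1,360; Packaging: $40; Quality Lab: $510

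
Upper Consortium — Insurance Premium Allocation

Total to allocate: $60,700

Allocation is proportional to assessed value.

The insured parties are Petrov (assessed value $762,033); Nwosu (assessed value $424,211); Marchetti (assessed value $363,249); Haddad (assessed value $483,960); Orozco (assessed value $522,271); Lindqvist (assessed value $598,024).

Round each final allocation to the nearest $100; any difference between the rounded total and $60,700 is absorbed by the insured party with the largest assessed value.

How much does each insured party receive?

Petrov: $14,600 · Nwosu: $8,200 · Marchetti: $7,000 · Haddad: $9,300 · Orozco: $10,100 · Lindqvist: $11,500

Combined assessed value = 3,153,748.
Pro-rata amounts: Petrov 762,033/3,153,748 × $60,700 = 14,666.80; Nwosu 424,211/3,153,748 × $60,700 = 8,164.76; Marchetti 363,249/3,153,748 × $60,700 = 6,991.43; Haddad 483,960/3,153,748 × $60,700 = 9,314.75; Orozco 522,271/3,153,748 × $60,700 = 10,052.12; Lindqvist 598,024/3,153,748 × $60,700 = 11,510.13.
Rounded to nearest $100: Petrov $14,700; Nwosu $8,200; Marchetti $7,000; Haddad $9,300; Orozco $10,100; Lindqvist $11,500. Sum = $60,800.
Difference $60,700 − $60,800 = −$100 applied to largest assessed value (Petrov): Petrov becomes $14,600.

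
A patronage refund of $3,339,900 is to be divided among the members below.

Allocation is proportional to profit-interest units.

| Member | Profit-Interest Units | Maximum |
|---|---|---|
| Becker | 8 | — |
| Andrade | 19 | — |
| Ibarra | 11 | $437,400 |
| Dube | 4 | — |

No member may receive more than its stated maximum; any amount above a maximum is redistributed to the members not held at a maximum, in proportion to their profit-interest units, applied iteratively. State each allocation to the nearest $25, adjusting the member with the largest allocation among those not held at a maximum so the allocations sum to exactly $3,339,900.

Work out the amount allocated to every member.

Total profit-interest units = 42.
Proportional shares (ignoring caps): Becker 636,171.43; Andrade 1,510,907.14; Ibarra 874,735.71; Dube 318,085.71.
Cap binds for Ibarra ($437,400); balance $2,902,500 reallocated over remaining profit-interest units 31.
Redistributed shares: Becker 749,032.26 → $749,025; Andrade 1,778,951.61 → $1,778,950; Dube 374,516.13 → $374,525.

Becker: $749,025; Andrade: $1,778,950; Ibarra: $437,400; Dube: $374,525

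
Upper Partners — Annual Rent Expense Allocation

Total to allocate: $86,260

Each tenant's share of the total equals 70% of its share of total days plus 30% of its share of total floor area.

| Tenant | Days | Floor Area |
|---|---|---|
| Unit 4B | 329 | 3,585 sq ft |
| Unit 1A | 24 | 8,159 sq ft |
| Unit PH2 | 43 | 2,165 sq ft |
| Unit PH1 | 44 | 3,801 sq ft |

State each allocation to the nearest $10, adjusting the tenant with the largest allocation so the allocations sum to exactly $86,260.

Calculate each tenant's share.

Days total 440; floor area total 17,710.
Blended shares (70% days + 30% floor area): Unit 4B 0.5841; Unit 1A 0.1764; Unit PH2 0.1051; Unit PH1 0.1344.
Pro-rata amounts: Unit 4B 50,387.70; Unit 1A 15,215.56; Unit PH2 9,064.48; Unit PH1 11,592.25.
At nearest $10: Unit 4B $50,390; Unit 1A $15,220; Unit PH2 $9,060; Unit PH1 $11,590. Sum = $86,260.
Sum already equals the total — no adjustment.

Unit 4B: $50,390; Unit 1A: $15,220; Unit PH2: $9,060; Unit PH1: $11,590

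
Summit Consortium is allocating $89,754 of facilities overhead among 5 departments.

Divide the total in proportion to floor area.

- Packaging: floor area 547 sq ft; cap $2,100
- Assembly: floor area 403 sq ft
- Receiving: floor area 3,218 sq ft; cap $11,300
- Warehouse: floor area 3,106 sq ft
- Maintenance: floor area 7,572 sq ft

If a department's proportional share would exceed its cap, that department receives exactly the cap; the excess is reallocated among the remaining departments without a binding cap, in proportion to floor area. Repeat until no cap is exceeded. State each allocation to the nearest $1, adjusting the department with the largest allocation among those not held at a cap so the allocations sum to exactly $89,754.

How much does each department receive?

Combined floor area = 14,846.
Unconstrained shares: Packaging 3,306.98; Assembly 2,436.40; Receiving 19,454.96; Warehouse 18,777.85; Maintenance 45,777.80.
Cap binds for Packaging ($2,100), Receiving ($11,300); remaining pool $76,354 reallocated over remaining floor area 11,081.
Redistributed shares: Assembly 2,776.88 → $2,777; Warehouse 21,402.00 → $21,402; Maintenance 52,175.12 → $52,175.

Packaging: $2,100; Assembly: $2,777; Receiving: $11,300; Warehouse: $21,402; Maintenance: $52,175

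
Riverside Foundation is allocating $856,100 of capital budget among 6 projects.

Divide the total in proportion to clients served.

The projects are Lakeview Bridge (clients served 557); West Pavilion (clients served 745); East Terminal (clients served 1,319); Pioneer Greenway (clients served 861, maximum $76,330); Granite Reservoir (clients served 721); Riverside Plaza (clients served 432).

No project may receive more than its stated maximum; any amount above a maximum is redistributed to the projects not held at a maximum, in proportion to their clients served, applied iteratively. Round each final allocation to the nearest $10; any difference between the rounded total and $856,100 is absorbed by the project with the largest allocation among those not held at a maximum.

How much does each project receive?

Lakeview Bridge: $115,090 · West Pavilion: $153,930 · East Terminal: $272,520 · Pioneer Greenway: $76,330 · Granite Reservoir: $148,970 · Riverside Plaza: $89,260

Sum of clients served: 4,635.
Unconstrained shares: Lakeview Bridge 102,879.76; West Pavilion 137,603.99; East Terminal 243,623.71; Pioneer Greenway 159,029.58; Granite Reservoir 133,171.11; Riverside Plaza 79,791.84.
Cap binds for Pioneer Greenway ($76,330); residual $779,770 reallocated over remaining clients served 3,774.
Redistributed shares: Lakeview Bridge 115,085.29 → $115,090; West Pavilion 153,929.16 → $153,930; East Terminal 272,526.93 → $272,530; Granite Reservoir 148,970.37 → $148,970; Riverside Plaza 89,258.25 → $89,260.
Rounding difference −$10 applied to East Terminal → $272,520.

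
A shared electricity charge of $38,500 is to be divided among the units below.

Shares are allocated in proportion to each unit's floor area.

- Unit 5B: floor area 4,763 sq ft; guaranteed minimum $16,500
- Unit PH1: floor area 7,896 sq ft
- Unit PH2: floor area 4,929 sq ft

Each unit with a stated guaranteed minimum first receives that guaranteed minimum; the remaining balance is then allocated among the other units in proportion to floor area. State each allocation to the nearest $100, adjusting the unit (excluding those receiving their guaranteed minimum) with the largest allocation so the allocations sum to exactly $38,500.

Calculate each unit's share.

Unit 5B: $16,500; Unit PH1: $13,500; Unit PH2: $8,500

Fund the minimums — Unit 5B $16,500. Residual $22,000.
Residual split over remaining floor area 12,825: Unit PH1 13,544.80 → $13,500; Unit PH2 8,455.20 → $8,500.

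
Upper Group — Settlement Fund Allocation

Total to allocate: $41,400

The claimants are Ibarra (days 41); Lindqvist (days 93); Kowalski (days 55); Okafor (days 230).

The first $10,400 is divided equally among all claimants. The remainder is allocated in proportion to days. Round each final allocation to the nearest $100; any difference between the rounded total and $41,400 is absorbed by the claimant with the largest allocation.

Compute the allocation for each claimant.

Ibarra: $5,600 | Lindqvist: $9,500 | Kowalski: $6,700 | Okafor: $19,600

Equal tier: $10,400 ÷ 4 = $2,600 apiece.
Remainder $31,000 by days (total 419): Ibarra 3,033.41 → $3,000; Lindqvist 6,880.67 → $6,900; Kowalski 4,069.21 → $4,100; Okafor 17,016.71 → $17,000.
Totals: Ibarra $2,600 + $3,000 = $5,600; Lindqvist $2,600 + $6,900 = $9,500; Kowalski $2,600 + $4,100 = $6,700; Okafor $2,600 + $17,000 = $19,600.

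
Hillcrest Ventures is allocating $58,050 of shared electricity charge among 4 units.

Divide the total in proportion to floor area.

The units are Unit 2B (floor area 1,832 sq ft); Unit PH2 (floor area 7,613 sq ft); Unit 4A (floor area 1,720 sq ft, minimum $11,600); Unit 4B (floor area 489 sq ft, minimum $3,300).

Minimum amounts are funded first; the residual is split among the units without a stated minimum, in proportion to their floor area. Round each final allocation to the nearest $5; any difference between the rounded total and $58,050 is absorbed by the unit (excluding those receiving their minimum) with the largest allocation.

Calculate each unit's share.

Minimums first: Unit 4A $11,600; Unit 4B $3,300. Remaining pool $43,150.
Remaining pool split over remaining floor area 9,445: Unit 2B 8,369.59 → $8,370; Unit PH2 34,780.41 → $34,780.

Unit 2B: $8,370 | Unit PH2: $34,780 | Unit 4A: $11,600 | Unit 4B: $3,300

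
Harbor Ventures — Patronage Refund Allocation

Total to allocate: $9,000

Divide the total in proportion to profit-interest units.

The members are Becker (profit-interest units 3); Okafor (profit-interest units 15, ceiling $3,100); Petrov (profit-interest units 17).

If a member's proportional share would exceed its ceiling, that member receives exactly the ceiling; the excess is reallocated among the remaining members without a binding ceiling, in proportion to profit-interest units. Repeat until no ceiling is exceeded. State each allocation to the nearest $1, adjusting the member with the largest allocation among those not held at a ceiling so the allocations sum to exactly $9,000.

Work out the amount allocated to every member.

Profit-interest units total: 35.
Pro-rata shares before constraints: Becker 771.43; Okafor 3,857.14; Petrov 4,371.43.
Capped: Okafor ($3,100); remaining pool $5,900 reallocated over remaining profit-interest units 20.
Remaining shares: Becker 885.00 → $885; Petrov 5,015.00 → $5,015.

Becker: $885 | Okafor: $3,100 | Petrov: $5,015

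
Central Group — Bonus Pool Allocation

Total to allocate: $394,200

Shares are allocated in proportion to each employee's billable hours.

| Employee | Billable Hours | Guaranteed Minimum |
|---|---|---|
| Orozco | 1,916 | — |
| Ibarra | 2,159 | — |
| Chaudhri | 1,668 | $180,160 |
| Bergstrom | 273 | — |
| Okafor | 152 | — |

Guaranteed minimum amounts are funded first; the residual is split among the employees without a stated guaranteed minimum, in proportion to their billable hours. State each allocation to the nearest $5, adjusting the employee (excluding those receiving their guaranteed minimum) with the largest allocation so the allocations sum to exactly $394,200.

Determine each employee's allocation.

Guaranteed amounts: Chaudhri $180,160. Residual $214,040.
Residual split over remaining billable hours 4,500: Orozco 91,133.48 → $91,135; Ibarra 102,691.64 → $102,690; Bergstrom 12,985.09 → $12,985; Okafor 7,229.80 → $7,230.

Orozco: $91,135 · Ibarra: $102,690 · Chaudhri: $180,160 · Bergstrom: $12,985 · Okafor: $7,230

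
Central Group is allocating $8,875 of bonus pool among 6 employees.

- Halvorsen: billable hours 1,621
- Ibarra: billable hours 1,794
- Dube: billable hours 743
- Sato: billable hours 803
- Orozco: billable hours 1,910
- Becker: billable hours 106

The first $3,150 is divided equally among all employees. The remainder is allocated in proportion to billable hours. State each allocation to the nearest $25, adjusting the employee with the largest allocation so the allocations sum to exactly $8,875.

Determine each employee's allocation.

Halvorsen: $1,850 · Ibarra: $2,000 · Dube: $1,125 · Sato: $1,175 · Orozco: $2,125 · Becker: $600

First tranche $3,150 split equally: $525 each.
Remainder $5,725 by billable hours (total 6,977): Halvorsen 1,330.12 → $1,325; Ibarra 1,472.07 → $1,475; Dube 609.67 → $600; Sato 658.90 → $650; Orozco 1,567.26 → $1,575; Becker 86.98 → $75.
Rounding difference +$25 on remainder applied to Orozco.
Totals: Halvorsen $525 + $1,325 = $1,850; Ibarra $525 + $1,475 = $2,000; Dube $525 + $600 = $1,125; Sato $525 + $650 = $1,175; Orozco $525 + $1,600 = $2,125; Becker $525 + $75 = $600.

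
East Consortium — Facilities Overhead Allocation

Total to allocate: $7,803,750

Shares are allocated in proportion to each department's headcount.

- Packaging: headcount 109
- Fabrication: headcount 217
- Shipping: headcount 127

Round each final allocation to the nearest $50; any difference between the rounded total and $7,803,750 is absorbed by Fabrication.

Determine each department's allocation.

Total headcount = 453.
Proportional shares: Packaging 109/453 × $7,803,750 = 1,877,723.51; Fabrication 217/453 × $7,803,750 = 3,738,220.20; Shipping 127/453 × $7,803,750 = 2,187,806.29.
At nearest $50: Packaging $1,877,700; Fabrication $3,738,200; Shipping $2,187,800. Sum = $7,803,700.
Difference $7,803,750 − $7,803,700 = +$50 applied to Fabrication: Fabrication becomes $3,738,250.

Packaging: $1,877,700 | Fabrication: $3,738,250 | Shipping: $2,187,800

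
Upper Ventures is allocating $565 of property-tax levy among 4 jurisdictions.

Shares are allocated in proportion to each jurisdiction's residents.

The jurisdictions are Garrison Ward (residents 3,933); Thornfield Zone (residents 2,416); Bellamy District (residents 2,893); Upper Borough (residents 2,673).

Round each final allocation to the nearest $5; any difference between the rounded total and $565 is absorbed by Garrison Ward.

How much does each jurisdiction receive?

Combined residents = 11,915.
Unrounded shares: Garrison Ward 3,933/11,915 × $565 = 186.50; Thornfield Zone 2,416/11,915 × $565 = 114.56; Bellamy District 2,893/11,915 × $565 = 137.18; Upper Borough 2,673/11,915 × $565 = 126.75.
At nearest $5: Garrison Ward $185; Thornfield Zone $115; Bellamy District $135; Upper Borough $125. Sum = $560.
Difference $565 − $560 = +$5 applied to Garrison Ward: Garrison Ward becomes $190.

Garrison Ward: $190 | Thornfield Zone: $115 | Bellamy District: $135 | Upper Borough: $125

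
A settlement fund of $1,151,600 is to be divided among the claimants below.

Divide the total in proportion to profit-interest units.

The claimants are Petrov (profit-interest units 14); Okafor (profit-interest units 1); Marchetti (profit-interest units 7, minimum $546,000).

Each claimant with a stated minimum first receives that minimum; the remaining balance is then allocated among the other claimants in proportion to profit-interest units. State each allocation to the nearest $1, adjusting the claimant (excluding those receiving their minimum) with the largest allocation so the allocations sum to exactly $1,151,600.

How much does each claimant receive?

Fund the minimums — Marchetti $546,000. Residual $605,600.
Residual split over remaining profit-interest units 15: Petrov 565,226.67 → $565,227; Okafor 40,373.33 → $40,373.

Petrov: $565,227 · Okafor: $40,373 · Marchetti: $546,000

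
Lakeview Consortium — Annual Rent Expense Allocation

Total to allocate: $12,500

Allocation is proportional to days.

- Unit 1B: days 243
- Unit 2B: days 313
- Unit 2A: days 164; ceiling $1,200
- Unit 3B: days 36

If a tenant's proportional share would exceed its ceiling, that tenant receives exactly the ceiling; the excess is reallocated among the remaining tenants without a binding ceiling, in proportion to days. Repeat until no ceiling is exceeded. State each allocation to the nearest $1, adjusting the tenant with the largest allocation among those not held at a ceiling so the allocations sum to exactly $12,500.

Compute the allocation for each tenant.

Days total: 756.
Unconstrained shares: Unit 1B 4,017.86; Unit 2B 5,175.26; Unit 2A 2,711.64; Unit 3B 595.24.
Cap binds for Unit 2A ($1,200); residual $11,300 reallocated over remaining days 592.
Shares after redistribution: Unit 1B 4,638.34 → $4,638; Unit 2B 5,974.49 → $5,974; Unit 3B 687.16 → $687.
Rounding difference +$1 applied to Unit 2B → $5,975.

Unit 1B: $4,638 · Unit 2B: $5,975 · Unit 2A: $1,200 · Unit 3B: $687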